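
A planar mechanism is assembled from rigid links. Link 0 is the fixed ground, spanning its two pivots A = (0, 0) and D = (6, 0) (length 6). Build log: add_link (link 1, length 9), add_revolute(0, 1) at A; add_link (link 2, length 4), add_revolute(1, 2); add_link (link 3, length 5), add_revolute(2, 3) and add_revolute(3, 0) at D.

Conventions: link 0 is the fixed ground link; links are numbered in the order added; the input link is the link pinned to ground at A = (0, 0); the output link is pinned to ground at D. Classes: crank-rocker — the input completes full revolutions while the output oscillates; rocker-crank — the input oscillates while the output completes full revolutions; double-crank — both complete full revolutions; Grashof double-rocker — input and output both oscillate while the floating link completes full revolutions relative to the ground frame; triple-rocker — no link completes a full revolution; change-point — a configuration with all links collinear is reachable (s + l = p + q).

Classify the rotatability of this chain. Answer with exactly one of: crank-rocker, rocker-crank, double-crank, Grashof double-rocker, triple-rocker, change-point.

lengths: ground=6, input=9, coupler=4, output=5
sorted: s=4 (shortest), l=9 (longest), p+q=11
s + l = 13 vs p + q = 11
s + l > p + q → non-Grashof → no link fully rotates → triple-rocker

triple-rocker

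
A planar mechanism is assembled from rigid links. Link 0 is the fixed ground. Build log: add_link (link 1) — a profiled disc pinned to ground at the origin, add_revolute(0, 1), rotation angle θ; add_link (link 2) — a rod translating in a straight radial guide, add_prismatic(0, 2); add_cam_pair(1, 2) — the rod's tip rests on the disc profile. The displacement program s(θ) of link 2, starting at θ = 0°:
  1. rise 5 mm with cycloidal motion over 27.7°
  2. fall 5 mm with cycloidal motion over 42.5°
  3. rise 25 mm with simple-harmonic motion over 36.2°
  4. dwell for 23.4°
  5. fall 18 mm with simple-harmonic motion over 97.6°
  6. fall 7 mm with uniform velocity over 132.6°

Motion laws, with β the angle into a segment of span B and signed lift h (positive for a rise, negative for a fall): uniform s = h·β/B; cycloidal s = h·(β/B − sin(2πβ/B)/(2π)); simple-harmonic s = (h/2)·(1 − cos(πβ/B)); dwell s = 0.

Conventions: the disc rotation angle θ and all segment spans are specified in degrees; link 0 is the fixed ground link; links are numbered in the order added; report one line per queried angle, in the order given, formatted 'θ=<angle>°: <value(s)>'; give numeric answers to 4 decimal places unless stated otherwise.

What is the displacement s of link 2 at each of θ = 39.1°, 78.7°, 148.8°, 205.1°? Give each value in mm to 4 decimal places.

seg 1 [0°–27.7°] cycloidal, h=5: full span → s += 5 → s = 5.0000
seg 2 [27.7°–70.2°] cycloidal, h=-5: θ=39.1° here. β=11.4, B=42.5. -5·(0.2682 − sin(2π·0.2682)/(2π)) = -0.5506 → s = 4.4494
seg 2 [27.7°–70.2°] cycloidal, h=-5: full span → s += -5 → s = 0.0000
seg 3 [70.2°–106.4°] simple-harmonic, h=25: θ=78.7° here. β=8.5, B=36.2. 25/2·(1 − cos(π·0.2348)) = 3.2495 → s = 3.2495
seg 3 [70.2°–106.4°] simple-harmonic, h=25: full span → s += 25 → s = 25.0000
seg 4 [106.4°–129.8°] dwell: s stays 25.0000
seg 5 [129.8°–227.4°] simple-harmonic, h=-18: θ=148.8° here. β=19, B=97.6. -18/2·(1 − cos(π·0.1947)) = -1.6313 → s = 23.3687
seg 5 [129.8°–227.4°] simple-harmonic, h=-18: θ=205.1° here. β=75.3, B=97.6. -18/2·(1 − cos(π·0.7715)) = -15.7793 → s = 9.2207

θ=39.1°: 4.4494
θ=78.7°: 3.2495
θ=148.8°: 23.3687
θ=205.1°: 9.2207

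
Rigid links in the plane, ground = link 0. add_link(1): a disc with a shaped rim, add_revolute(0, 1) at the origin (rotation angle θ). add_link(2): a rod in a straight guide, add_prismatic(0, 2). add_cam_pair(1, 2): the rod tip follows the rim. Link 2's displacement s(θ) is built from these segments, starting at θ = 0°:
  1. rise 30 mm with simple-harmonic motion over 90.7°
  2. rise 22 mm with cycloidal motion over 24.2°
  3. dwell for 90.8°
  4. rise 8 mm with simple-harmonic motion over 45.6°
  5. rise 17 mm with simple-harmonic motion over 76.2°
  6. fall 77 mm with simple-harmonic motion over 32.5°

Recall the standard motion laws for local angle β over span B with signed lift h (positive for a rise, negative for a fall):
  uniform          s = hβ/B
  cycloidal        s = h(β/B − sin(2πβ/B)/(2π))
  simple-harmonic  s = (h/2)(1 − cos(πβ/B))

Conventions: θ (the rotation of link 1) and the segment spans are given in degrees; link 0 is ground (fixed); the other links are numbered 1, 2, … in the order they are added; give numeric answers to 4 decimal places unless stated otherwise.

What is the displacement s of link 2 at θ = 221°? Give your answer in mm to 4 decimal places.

segment 1 (0° to 90.7°, simple-harmonic, h = 30) is passed completely: s = 0.0000 + (30) = 30.0000
segment 2 (90.7° to 114.9°, cycloidal, h = 22) is passed completely: s = 30.0000 + (22) = 52.0000
segment 3 (114.9° to 205.7°, dwell): s unchanged at 52.0000
θ = 221° falls in segment 4 (205.7° to 251.3°, simple-harmonic, h = 8): β = 221 − 205.7 = 15.3°, B = 45.6°; Δs = 8/2·(1 − cos(π·0.3355)) = 2.0239; s = 52.0000 + 2.0239 = 54.0239

54.0239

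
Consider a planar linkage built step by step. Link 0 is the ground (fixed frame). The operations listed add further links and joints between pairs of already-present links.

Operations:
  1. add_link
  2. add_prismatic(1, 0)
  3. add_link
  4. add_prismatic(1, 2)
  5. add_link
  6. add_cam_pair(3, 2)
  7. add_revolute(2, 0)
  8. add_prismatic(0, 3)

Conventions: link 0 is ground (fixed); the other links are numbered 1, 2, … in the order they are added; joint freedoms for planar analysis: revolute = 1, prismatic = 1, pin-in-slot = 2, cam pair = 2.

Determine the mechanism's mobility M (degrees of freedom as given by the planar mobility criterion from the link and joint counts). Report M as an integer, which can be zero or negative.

(L,J1,J2)=(1,0,0); link0 fixed
link1: (2,0,0)
P 1-0 [J1]: (2,1,0)
link2: (3,1,0)
P 1-2 [J1]: (3,2,0)
link3: (4,2,0)
C 3-2 [J2]: (4,2,1)
R 2-0 [J1]: (4,3,1)
P 0-3 [J1]: (4,4,1)
Grübler: 3·3 − 2·4 − 1 = 0

M = 0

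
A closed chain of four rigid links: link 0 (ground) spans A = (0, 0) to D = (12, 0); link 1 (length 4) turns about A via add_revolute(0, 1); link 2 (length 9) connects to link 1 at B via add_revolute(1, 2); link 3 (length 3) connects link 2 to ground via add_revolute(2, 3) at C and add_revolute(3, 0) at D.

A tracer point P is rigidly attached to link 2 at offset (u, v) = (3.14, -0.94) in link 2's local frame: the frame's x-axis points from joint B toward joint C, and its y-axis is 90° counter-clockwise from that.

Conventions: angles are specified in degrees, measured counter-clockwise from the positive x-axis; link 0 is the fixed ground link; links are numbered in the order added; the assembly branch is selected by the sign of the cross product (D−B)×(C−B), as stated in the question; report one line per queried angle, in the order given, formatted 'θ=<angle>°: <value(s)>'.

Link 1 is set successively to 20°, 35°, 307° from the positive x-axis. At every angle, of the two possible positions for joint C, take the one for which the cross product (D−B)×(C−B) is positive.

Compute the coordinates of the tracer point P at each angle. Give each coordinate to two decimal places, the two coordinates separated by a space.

A=(0,0), D=(12.00,0)
θ=20°: B = A + 4.00·(cos20°, sin20°) = (3.7588, 1.3681)
θ=20°: |BD| = 8.3540
θ=20°: circle(B,9.00) ∩ circle(D,3.00): a=8.4863, h=2.9971
θ=20°:   candidates: C₊=(12.6213,2.9350) cross=25.038; C₋=(11.6397,-2.9783) cross=-25.038
θ=20°:   branch + wants cross > 0 → take C=(12.6213,2.9350) (cross=25.038)
θ=20°: ex = (C−B)/|BC| = (0.9847,0.1741); ey = (-0.1741,0.9847)
θ=20°: P = B + 3.14·ex + -0.94·ey = (7.0145,0.9891)
θ=35°: B = A + 4.00·(cos35°, sin35°) = (3.2766, 2.2943)
θ=35°: |BD| = 9.0201
θ=35°: circle(B,9.00) ∩ circle(D,3.00): a=8.5011, h=2.9548
θ=35°:   candidates: C₊=(12.2497,2.9896) cross=26.652; C₋=(10.7466,-2.7256) cross=-26.652
θ=35°:   branch + wants cross > 0 → take C=(12.2497,2.9896) (cross=26.652)
θ=35°: ex = (C−B)/|BC| = (0.9970,0.0773); ey = (-0.0773,0.9970)
θ=35°: P = B + 3.14·ex + -0.94·ey = (6.4798,1.5997)
θ=307°: B = A + 4.00·(cos307°, sin307°) = (2.4073, -3.1945)
θ=307°: |BD| = 10.1107
θ=307°: circle(B,9.00) ∩ circle(D,3.00): a=8.6159, h=2.6011
θ=307°:   candidates: C₊=(9.7600,1.9956) cross=26.299; C₋=(11.4037,-2.9401) cross=-26.299
θ=307°:   branch + wants cross > 0 → take C=(9.7600,1.9956) (cross=26.299)
θ=307°: ex = (C−B)/|BC| = (0.8170,0.5767); ey = (-0.5767,0.8170)
θ=307°: P = B + 3.14·ex + -0.94·ey = (5.5146,-2.1517)

θ=20°: 7.01 0.99
θ=35°: 6.48 1.60
θ=307°: 5.51 -2.15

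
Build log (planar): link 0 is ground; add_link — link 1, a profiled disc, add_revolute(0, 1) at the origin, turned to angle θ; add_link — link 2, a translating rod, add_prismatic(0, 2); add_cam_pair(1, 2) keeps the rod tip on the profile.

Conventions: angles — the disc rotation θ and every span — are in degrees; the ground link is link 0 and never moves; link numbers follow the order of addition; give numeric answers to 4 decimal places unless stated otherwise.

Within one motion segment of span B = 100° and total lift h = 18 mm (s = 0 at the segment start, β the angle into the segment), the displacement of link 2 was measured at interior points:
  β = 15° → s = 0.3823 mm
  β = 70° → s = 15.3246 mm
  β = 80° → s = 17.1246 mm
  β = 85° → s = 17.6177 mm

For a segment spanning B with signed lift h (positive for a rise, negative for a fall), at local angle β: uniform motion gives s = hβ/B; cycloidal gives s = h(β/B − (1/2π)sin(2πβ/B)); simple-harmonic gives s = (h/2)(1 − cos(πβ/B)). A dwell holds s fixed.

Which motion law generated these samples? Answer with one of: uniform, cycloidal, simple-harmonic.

candidates at β/B = r: uniform s = h·r (linear in β); cycloidal s = h·(r − sin(2πr)/(2π)); simple-harmonic s = (h/2)(1 − cos(πr))
β=15°: printed 0.3823 | uniform 2.7000, cycloidal 0.3823, simple-harmonic 0.9809
β=70°: printed 15.3246 | uniform 12.6000, cycloidal 15.3246, simple-harmonic 14.2901
β=80°: printed 17.1246 | uniform 14.4000, cycloidal 17.1246, simple-harmonic 16.2812
β=85°: printed 17.6177 | uniform 15.3000, cycloidal 17.6177, simple-harmonic 17.0191
only one law matches every sample → cycloidal

cycloidal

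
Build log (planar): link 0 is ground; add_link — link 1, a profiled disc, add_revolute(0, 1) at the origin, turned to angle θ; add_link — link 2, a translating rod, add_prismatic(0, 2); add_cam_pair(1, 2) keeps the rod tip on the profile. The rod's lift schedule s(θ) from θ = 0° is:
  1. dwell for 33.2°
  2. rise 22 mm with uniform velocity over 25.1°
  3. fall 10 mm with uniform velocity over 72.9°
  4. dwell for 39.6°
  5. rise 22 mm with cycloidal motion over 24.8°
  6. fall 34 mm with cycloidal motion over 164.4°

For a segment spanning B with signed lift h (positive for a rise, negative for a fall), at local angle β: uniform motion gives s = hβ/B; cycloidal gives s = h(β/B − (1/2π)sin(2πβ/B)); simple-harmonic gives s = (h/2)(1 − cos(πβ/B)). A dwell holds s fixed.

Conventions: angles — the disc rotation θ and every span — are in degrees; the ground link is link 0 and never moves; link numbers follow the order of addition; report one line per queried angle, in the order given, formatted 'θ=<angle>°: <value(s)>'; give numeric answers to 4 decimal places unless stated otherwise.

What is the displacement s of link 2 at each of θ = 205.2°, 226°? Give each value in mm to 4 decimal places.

seg 1 [0°–33.2°] dwell: s stays 0.0000
seg 2 [33.2°–58.3°] uniform, h=22: full span → s += 22 → s = 22.0000
seg 3 [58.3°–131.2°] uniform, h=-10: full span → s += -10 → s = 12.0000
seg 4 [131.2°–170.8°] dwell: s stays 12.0000
seg 5 [170.8°–195.6°] cycloidal, h=22: full span → s += 22 → s = 34.0000
seg 6 [195.6°–360°] cycloidal, h=-34: θ=205.2° here. β=9.6, B=164.4. -34·(0.0584 − sin(2π·0.0584)/(2π)) = -0.0442 → s = 33.9558
seg 6 [195.6°–360°] cycloidal, h=-34: θ=226° here. β=30.4, B=164.4. -34·(0.1849 − sin(2π·0.1849)/(2π)) = -1.3220 → s = 32.6780

θ=205.2°: 33.9558
θ=226°: 32.6780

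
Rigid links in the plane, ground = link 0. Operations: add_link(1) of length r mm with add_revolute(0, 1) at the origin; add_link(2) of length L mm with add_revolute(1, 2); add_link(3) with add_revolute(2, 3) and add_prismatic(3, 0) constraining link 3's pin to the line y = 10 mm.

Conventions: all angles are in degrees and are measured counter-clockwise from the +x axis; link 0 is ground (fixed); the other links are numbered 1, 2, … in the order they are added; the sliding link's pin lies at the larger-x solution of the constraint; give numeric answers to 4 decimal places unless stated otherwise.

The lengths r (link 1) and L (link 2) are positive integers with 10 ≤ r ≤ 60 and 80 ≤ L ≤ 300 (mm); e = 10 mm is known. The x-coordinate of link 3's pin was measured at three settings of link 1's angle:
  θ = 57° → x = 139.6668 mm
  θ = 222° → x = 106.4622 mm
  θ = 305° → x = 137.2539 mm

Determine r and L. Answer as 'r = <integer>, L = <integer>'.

constraint per measurement: (x − r cos θ)² + (r sin θ − e)² = L²
subtracting the θ₁ and θ₂ equations cancels the r² and L² terms:
r = (x₁² − x₂²) / (2[(x₁cos θ₁ + e sin θ₁) − (x₂cos θ₂ + e sin θ₂)]) = 24.0000 → r = 24
L² = (x₁ − r cos θ₁)² + (r sin θ₁ − e)² = 16128.9896 → L = 127.0000 → L = 127
check at θ₃=305°: x = 137.2539 (printed 137.2539) ✓

r = 24, L = 127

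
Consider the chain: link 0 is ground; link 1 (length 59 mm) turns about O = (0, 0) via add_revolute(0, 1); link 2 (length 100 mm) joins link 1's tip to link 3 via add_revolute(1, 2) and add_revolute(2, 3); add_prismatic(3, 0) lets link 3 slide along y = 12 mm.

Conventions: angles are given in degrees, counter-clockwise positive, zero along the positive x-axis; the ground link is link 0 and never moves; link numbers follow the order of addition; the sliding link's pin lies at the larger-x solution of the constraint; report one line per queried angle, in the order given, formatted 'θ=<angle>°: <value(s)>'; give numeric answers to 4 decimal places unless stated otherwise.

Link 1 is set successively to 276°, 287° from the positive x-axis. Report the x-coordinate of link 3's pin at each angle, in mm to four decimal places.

geometry: r = 59 mm, L = 100 mm, e = 12 mm
θ=276°: crank pin P = (r cos θ, r sin θ) = (6.167179, -58.676792)
θ=276°: h = r sin θ − e = -58.676792 − 12 = -70.676792
θ=276°: x = r cos θ + √(L² − h²) = 6.167179 + 70.744548 = 76.911728
θ=287°: crank pin P = (r cos θ, r sin θ) = (17.249931, -56.421981)
θ=287°: h = r sin θ − e = -56.421981 − 12 = -68.421981
θ=287°: x = r cos θ + √(L² − h²) = 17.249931 + 72.927584 = 90.177515

θ=276°: 76.9117
θ=287°: 90.1775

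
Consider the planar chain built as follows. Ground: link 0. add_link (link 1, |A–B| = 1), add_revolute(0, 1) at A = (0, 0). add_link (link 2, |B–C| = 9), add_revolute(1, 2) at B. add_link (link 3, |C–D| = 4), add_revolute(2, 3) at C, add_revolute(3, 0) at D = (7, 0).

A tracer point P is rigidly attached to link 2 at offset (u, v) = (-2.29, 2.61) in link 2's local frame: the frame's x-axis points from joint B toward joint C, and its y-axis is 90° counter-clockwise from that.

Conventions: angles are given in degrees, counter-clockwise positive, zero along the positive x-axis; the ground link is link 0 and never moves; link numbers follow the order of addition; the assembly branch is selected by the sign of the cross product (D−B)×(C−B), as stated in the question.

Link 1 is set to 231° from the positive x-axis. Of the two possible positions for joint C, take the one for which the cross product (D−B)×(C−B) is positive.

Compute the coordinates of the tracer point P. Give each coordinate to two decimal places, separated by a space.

A=(0,0), D=(7.00,0)
B = A + 1.00·(cos231°, sin231°) = (-0.6293, -0.7771)
|BD| = 7.6688
circle(B,9.00) ∩ circle(D,4.00): a=8.0724, h=3.9796
  candidates: C₊=(6.9982,4.0000) cross=30.519; C₋=(7.8048,-3.9182) cross=-30.519
  branch + wants cross > 0 → take C=(6.9982,4.0000) (cross=30.519)
ex = (C−B)/|BC| = (0.8475,0.5308); ey = (-0.5308,0.8475)
P = B + -2.29·ex + 2.61·ey = (-3.9555,0.2193)

-3.96 0.22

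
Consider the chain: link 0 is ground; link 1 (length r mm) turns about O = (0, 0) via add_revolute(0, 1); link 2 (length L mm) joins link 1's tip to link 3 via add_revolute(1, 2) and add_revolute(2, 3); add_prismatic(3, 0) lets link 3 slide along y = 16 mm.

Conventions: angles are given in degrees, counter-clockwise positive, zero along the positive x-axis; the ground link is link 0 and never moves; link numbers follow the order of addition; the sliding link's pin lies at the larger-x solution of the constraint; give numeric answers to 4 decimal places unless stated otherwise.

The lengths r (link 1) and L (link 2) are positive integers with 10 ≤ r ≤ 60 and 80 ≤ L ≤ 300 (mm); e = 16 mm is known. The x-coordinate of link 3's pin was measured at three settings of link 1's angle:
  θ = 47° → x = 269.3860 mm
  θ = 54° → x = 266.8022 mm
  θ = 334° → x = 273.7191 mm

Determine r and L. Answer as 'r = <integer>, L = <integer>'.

constraint per measurement: (x − r cos θ)² + (r sin θ − e)² = L²
subtracting the θ₁ and θ₂ equations cancels the r² and L² terms:
r = (x₁² − x₂²) / (2[(x₁cos θ₁ + e sin θ₁) − (x₂cos θ₂ + e sin θ₂)]) = 26.9998 → r = 27
L² = (x₁ − r cos θ₁)² + (r sin θ₁ − e)² = 63001.0036 → L = 251.0000 → L = 251
check at θ₃=334°: x = 273.7191 (printed 273.7191) ✓

r = 27, L = 251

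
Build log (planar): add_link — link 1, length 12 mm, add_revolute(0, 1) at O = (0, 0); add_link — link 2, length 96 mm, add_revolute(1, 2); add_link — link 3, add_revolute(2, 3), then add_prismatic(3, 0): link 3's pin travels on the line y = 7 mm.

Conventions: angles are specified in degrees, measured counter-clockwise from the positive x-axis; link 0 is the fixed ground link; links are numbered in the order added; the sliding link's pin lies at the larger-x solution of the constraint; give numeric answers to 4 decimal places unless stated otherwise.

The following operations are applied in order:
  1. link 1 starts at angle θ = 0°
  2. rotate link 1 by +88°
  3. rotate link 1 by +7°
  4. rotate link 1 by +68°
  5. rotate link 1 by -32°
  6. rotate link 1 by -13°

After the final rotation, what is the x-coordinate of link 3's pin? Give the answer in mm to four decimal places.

geometry: r = 12 mm, L = 96 mm, e = 7 mm; θ starts at 0°
rotate link 1 by +88°: θ ← 0° +88° = 88°
rotate link 1 by +7°: θ ← 88° +7° = 95°
rotate link 1 by +68°: θ ← 95° +68° = 163°
rotate link 1 by -32°: θ ← 163° -32° = 131°
rotate link 1 by -13°: θ ← 131° -13° = 118°
crank pin P = (r cos θ, r sin θ) = (-5.633659, 10.595371)
h = r sin θ − e = 10.595371 − 7 = 3.595371
x = r cos θ + √(L² − h²) = -5.633659 + 95.932650 = 90.298991

90.2990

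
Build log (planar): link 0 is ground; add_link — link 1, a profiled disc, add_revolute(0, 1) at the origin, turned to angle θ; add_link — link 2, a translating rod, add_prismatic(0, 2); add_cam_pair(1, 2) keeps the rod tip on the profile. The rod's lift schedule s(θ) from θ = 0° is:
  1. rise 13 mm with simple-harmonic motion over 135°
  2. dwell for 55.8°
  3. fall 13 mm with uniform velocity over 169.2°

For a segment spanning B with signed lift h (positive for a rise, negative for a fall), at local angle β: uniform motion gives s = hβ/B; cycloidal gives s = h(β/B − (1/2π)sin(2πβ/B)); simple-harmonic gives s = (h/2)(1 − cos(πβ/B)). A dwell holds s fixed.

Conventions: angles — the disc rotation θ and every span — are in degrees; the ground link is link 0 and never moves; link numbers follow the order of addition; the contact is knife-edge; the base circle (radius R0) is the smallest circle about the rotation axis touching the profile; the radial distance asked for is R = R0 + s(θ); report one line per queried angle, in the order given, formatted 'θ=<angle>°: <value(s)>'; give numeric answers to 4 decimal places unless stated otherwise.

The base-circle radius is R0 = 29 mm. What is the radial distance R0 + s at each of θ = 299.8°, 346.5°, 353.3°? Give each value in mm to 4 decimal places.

seg 1 [0°–135°] simple-harmonic, h=13: full span → s += 13 → s = 13.0000
seg 2 [135°–190.8°] dwell: s stays 13.0000
seg 3 [190.8°–360°] uniform, h=-13: θ=299.8° here. β=109, B=169.2. -13·109/169.2 = -8.3747 → s = 4.6253
seg 3 [190.8°–360°] uniform, h=-13: θ=346.5° here. β=155.7, B=169.2. -13·155.7/169.2 = -11.9628 → s = 1.0372
seg 3 [190.8°–360°] uniform, h=-13: θ=353.3° here. β=162.5, B=169.2. -13·162.5/169.2 = -12.4852 → s = 0.5148
θ=299.8°: R = R0 + s = 29 + 4.6253 = 33.6253
θ=346.5°: R = R0 + s = 29 + 1.0372 = 30.0372
θ=353.3°: R = R0 + s = 29 + 0.5148 = 29.5148

θ=299.8°: 33.6253
θ=346.5°: 30.0372
θ=353.3°: 29.5148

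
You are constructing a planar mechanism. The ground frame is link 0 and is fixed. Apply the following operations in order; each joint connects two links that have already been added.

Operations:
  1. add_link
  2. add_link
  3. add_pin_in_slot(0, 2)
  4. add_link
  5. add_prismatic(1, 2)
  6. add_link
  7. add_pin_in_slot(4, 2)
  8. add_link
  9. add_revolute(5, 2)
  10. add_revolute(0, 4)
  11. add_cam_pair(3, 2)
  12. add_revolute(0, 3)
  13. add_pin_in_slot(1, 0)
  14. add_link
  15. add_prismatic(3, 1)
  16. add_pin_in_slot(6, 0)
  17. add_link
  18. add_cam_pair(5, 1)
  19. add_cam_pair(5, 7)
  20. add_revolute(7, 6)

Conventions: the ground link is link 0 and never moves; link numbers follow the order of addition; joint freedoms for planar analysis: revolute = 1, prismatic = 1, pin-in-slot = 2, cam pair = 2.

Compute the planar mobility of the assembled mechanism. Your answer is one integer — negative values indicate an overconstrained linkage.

ground; <1,0,0>
#1 <2,0,0>
#2 <3,0,0>
PS:0↔2 J2 <3,0,1>
#3 <4,0,1>
P:1↔2 J1 <4,1,1>
#4 <5,1,1>
PS:4↔2 J2 <5,1,2>
#5 <6,1,2>
R:5↔2 J1 <6,2,2>
R:0↔4 J1 <6,3,2>
C:3↔2 J2 <6,3,3>
R:0↔3 J1 <6,4,3>
PS:1↔0 J2 <6,4,4>
#6 <7,4,4>
P:3↔1 J1 <7,5,4>
PS:6↔0 J2 <7,5,5>
#7 <8,5,5>
C:5↔1 J2 <8,5,6>
C:5↔7 J2 <8,5,7>
R:7↔6 J1 <8,6,7>
3×7 − 2×6 − 1×7 = 2

M = 2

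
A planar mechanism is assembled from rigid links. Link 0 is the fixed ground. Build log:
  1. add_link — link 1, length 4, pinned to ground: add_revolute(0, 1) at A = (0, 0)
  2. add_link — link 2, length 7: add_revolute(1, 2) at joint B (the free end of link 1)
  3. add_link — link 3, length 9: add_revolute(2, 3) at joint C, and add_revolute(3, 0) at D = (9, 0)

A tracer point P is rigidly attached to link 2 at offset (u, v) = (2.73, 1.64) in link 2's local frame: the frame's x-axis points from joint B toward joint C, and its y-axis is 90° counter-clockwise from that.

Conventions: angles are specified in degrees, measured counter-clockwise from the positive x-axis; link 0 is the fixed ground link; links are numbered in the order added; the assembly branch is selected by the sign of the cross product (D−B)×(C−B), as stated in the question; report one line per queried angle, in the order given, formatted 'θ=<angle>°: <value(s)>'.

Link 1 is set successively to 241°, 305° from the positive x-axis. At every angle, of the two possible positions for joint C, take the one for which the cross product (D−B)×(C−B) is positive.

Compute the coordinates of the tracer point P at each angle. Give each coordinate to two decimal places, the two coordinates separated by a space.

A=(0,0), D=(9.00,0)
θ=241°: B = A + 4.00·(cos241°, sin241°) = (-1.9392, -3.4985)
θ=241°: |BD| = 11.4850
θ=241°: circle(B,7.00) ∩ circle(D,9.00): a=4.3494, h=5.4848
θ=241°:   candidates: C₊=(0.5327,3.0505) cross=62.993; C₋=(3.8742,-7.3977) cross=-62.993
θ=241°:   branch + wants cross > 0 → take C=(0.5327,3.0505) (cross=62.993)
θ=241°: ex = (C−B)/|BC| = (0.3531,0.9356); ey = (-0.9356,0.3531)
θ=241°: P = B + 2.73·ex + 1.64·ey = (-2.5095,-0.3652)
θ=305°: B = A + 4.00·(cos305°, sin305°) = (2.2943, -3.2766)
θ=305°: |BD| = 7.4634
θ=305°: circle(B,7.00) ∩ circle(D,9.00): a=1.5879, h=6.8175
θ=305°:   candidates: C₊=(0.7280,3.5459) cross=50.882; C₋=(6.7141,-8.7049) cross=-50.882
θ=305°:   branch + wants cross > 0 → take C=(0.7280,3.5459) (cross=50.882)
θ=305°: ex = (C−B)/|BC| = (-0.2238,0.9746); ey = (-0.9746,-0.2238)
θ=305°: P = B + 2.73·ex + 1.64·ey = (0.0850,-0.9828)

θ=241°: -2.51 -0.37
θ=305°: 0.09 -0.98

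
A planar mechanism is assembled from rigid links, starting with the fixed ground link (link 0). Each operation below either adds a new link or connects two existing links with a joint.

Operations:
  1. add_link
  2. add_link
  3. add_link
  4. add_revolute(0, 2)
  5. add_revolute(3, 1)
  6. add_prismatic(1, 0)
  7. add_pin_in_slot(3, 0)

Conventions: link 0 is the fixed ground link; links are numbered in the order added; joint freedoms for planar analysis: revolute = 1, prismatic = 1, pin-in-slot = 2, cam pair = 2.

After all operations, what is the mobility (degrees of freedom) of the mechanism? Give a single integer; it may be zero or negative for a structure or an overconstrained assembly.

link 0 = ground. State L|J1|J2 = 1|0|0
+link1  2|0|0
+link2  3|0|0
+link3  4|0|0
R(0,2) f=1→J1  4|1|0
R(3,1) f=1→J1  4|2|0
P(1,0) f=1→J1  4|3|0
PS(3,0) f=2→J2  4|3|1
M = 3(4−1)−2·3−1 = 9−6−1 = 2

M = 2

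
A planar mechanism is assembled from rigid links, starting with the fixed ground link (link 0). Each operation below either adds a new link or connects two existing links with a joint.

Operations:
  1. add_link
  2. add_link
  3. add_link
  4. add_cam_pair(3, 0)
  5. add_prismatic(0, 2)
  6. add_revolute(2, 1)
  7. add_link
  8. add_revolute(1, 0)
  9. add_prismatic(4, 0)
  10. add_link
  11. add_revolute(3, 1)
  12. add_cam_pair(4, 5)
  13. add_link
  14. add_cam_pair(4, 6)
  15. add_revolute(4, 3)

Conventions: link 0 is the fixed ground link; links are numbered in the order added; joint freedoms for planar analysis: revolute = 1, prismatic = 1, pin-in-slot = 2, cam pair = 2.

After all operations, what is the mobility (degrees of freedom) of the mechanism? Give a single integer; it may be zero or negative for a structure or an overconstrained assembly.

link 0 = ground. State L|J1|J2 = 1|0|0
+link1  2|0|0
+link2  3|0|0
+link3  4|0|0
C(3,0) f=2→J2  4|0|1
P(0,2) f=1→J1  4|1|1
R(2,1) f=1→J1  4|2|1
+link4  5|2|1
R(1,0) f=1→J1  5|3|1
P(4,0) f=1→J1  5|4|1
+link5  6|4|1
R(3,1) f=1→J1  6|5|1
C(4,5) f=2→J2  6|5|2
+link6  7|5|2
C(4,6) f=2→J2  7|5|3
R(4,3) f=1→J1  7|6|3
M = 3(7−1)−2·6−3 = 18−12−3 = 3

M = 3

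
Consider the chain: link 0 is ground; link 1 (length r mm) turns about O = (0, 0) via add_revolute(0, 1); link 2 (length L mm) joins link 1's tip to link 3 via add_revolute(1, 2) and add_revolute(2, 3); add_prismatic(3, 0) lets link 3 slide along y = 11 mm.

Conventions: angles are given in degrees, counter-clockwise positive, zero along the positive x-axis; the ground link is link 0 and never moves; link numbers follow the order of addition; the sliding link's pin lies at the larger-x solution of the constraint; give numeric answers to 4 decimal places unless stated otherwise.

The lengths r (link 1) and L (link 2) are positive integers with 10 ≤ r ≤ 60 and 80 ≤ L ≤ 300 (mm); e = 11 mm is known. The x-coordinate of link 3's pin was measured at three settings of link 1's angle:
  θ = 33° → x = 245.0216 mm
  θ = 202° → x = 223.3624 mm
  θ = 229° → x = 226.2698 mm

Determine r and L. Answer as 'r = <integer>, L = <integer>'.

constraint per measurement: (x − r cos θ)² + (r sin θ − e)² = L²
subtracting the θ₁ and θ₂ equations cancels the r² and L² terms:
r = (x₁² − x₂²) / (2[(x₁cos θ₁ + e sin θ₁) − (x₂cos θ₂ + e sin θ₂)]) = 12.0000 → r = 12
L² = (x₁ − r cos θ₁)² + (r sin θ₁ − e)² = 55224.9821 → L = 235.0000 → L = 235
check at θ₃=229°: x = 226.2698 (printed 226.2698) ✓

r = 12, L = 235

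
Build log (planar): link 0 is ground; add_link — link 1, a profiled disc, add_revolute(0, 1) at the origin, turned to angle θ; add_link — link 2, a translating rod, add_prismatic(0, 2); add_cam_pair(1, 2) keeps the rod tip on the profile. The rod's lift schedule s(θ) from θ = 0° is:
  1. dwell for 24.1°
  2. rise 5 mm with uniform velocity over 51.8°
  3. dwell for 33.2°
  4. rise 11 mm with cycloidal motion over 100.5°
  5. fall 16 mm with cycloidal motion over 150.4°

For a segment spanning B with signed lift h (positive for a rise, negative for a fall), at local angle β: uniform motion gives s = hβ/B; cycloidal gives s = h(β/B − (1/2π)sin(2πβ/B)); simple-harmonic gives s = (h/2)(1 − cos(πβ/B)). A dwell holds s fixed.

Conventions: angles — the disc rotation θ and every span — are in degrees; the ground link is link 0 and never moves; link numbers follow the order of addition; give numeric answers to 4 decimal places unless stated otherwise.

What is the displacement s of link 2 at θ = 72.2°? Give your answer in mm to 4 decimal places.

seg 1 [0°–24.1°] dwell: s stays 0.0000
seg 2 [24.1°–75.9°] uniform, h=5: θ=72.2° here. β=48.1, B=51.8. 5·48.1/51.8 = 4.6429 → s = 4.6429

4.6429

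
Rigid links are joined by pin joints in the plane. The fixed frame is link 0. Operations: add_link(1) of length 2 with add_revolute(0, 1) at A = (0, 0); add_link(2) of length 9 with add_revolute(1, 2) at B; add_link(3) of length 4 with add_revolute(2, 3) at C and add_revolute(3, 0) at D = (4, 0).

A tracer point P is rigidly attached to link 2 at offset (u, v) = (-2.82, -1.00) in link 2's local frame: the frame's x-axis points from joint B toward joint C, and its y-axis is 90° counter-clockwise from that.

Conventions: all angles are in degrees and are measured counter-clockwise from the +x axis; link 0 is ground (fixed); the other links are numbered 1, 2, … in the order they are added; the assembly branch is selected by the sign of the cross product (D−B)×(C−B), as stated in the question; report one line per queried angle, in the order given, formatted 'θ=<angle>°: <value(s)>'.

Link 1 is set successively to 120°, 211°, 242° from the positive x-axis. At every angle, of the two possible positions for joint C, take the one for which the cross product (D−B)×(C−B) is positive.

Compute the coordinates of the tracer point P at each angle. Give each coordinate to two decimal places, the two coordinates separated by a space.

A=(0,0), D=(4.00,0)
θ=120°: B = A + 2.00·(cos120°, sin120°) = (-1.0000, 1.7321)
θ=120°: |BD| = 5.2915
θ=120°: circle(B,9.00) ∩ circle(D,4.00): a=8.7877, h=1.9434
θ=120°:   candidates: C₊=(7.9397,0.6919) cross=10.283; C₋=(6.6674,-2.9807) cross=-10.283
θ=120°:   branch + wants cross > 0 → take C=(7.9397,0.6919) (cross=10.283)
θ=120°: ex = (C−B)/|BC| = (0.9933,-0.1156); ey = (0.1156,0.9933)
θ=120°: P = B + -2.82·ex + -1.00·ey = (-3.9167,1.0647)
θ=211°: B = A + 2.00·(cos211°, sin211°) = (-1.7143, -1.0301)
θ=211°: |BD| = 5.8064
θ=211°: circle(B,9.00) ∩ circle(D,4.00): a=8.5005, h=2.9567
θ=211°:   candidates: C₊=(6.1268,3.3878) cross=17.168; C₋=(7.1758,-2.4319) cross=-17.168
θ=211°:   branch + wants cross > 0 → take C=(6.1268,3.3878) (cross=17.168)
θ=211°: ex = (C−B)/|BC| = (0.8712,0.4909); ey = (-0.4909,0.8712)
θ=211°: P = B + -2.82·ex + -1.00·ey = (-3.6803,-3.2856)
θ=242°: B = A + 2.00·(cos242°, sin242°) = (-0.9389, -1.7659)
θ=242°: |BD| = 5.2451
θ=242°: circle(B,9.00) ∩ circle(D,4.00): a=8.8188, h=1.7970
θ=242°:   candidates: C₊=(6.7600,2.8952) cross=9.425; C₋=(7.9700,-0.4889) cross=-9.425
θ=242°:   branch + wants cross > 0 → take C=(6.7600,2.8952) (cross=9.425)
θ=242°: ex = (C−B)/|BC| = (0.8554,0.5179); ey = (-0.5179,0.8554)
θ=242°: P = B + -2.82·ex + -1.00·ey = (-2.8334,-4.0818)

θ=120°: -3.92 1.06
θ=211°: -3.68 -3.29
θ=242°: -2.83 -4.08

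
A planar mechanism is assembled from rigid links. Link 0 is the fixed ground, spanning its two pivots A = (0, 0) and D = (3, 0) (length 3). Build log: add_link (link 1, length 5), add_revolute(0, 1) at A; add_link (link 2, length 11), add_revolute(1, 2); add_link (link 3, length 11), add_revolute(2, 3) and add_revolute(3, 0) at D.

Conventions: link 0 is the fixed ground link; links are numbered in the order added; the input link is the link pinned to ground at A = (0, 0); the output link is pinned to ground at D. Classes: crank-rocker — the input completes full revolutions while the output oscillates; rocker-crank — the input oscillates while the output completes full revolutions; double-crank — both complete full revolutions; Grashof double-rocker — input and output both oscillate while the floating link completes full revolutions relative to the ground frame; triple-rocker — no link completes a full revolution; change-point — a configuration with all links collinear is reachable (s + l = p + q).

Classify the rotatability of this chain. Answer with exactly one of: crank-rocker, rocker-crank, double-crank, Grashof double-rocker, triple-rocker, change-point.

lengths: ground=3, input=5, coupler=11, output=11
sorted: s=3 (shortest), l=11 (longest), p+q=16
s + l = 14 vs p + q = 16
s + l < p + q (Grashof) with shortest = ground link → double-crank

double-crank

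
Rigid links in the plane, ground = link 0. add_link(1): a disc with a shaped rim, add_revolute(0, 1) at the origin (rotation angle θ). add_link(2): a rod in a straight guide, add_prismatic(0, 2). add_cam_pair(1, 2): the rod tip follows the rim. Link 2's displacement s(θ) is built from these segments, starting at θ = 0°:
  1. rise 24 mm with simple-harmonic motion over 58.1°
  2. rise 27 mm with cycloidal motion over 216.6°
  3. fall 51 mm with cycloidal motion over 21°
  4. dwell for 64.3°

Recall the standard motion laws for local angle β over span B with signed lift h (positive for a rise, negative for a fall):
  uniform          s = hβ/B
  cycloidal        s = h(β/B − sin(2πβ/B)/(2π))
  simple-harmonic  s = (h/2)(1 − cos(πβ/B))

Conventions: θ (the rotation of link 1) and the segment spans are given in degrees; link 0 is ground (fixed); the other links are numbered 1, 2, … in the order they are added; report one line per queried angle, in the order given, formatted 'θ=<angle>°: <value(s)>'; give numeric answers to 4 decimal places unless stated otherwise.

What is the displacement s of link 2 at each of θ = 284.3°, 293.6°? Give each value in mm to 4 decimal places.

segment 1 (0° to 58.1°, simple-harmonic, h = 24) is passed completely: s = 0.0000 + (24) = 24.0000
segment 2 (58.1° to 274.7°, cycloidal, h = 27) is passed completely: s = 24.0000 + (27) = 51.0000
θ = 284.3° falls in segment 3 (274.7° to 295.7°, cycloidal, h = -51): β = 284.3 − 274.7 = 9.6°, B = 21°; Δs = -51·(0.4571 − sin(2π·0.4571)/(2π)) = -21.1549; s = 51.0000 − 21.1549 = 29.8451
θ = 293.6° falls in segment 3 (274.7° to 295.7°, cycloidal, h = -51): β = 293.6 − 274.7 = 18.9°, B = 21°; Δs = -51·(0.9000 − sin(2π·0.9000)/(2π)) = -50.6710; s = 51.0000 − 50.6710 = 0.3290

θ=284.3°: 29.8451
θ=293.6°: 0.3290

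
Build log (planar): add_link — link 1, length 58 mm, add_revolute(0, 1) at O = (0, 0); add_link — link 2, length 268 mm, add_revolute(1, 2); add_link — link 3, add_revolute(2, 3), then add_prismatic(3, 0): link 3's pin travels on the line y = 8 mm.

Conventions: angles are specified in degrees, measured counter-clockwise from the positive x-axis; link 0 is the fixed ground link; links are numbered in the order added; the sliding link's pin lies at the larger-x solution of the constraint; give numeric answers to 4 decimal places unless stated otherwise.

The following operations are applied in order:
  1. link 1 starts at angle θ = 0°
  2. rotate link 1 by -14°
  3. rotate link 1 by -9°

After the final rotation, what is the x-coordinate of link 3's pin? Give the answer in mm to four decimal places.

geometry: r = 58 mm, L = 268 mm, e = 8 mm; θ starts at 0°
rotate link 1 by -14°: θ ← 0° -14° = -14°
rotate link 1 by -9°: θ ← -14° -9° = -23°
crank pin P = (r cos θ, r sin θ) = (53.389282, -22.662405)
h = r sin θ − e = -22.662405 − 8 = -30.662405
x = r cos θ + √(L² − h²) = 53.389282 + 266.240149 = 319.629430

319.6294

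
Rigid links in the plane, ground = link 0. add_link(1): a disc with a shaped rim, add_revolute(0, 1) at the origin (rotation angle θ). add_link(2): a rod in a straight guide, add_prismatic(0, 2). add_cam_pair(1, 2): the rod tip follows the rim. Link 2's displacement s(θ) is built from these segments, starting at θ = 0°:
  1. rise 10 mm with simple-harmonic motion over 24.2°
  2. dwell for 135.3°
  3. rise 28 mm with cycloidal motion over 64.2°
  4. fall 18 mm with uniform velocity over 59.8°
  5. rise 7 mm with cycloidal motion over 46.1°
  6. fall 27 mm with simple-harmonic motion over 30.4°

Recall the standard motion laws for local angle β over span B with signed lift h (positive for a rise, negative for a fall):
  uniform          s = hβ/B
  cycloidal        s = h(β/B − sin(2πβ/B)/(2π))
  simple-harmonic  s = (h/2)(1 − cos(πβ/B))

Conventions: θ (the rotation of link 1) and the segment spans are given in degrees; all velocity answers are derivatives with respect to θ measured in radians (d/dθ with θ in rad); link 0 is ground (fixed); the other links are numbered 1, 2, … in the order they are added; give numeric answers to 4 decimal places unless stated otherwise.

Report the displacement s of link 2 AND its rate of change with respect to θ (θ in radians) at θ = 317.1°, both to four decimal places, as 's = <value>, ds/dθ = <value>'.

segment 1 (0° to 24.2°, simple-harmonic, h = 10) is passed completely: s = 0.0000 + (10) = 10.0000
segment 2 (24.2° to 159.5°, dwell): s unchanged at 10.0000
segment 3 (159.5° to 223.7°, cycloidal, h = 28) is passed completely: s = 10.0000 + (28) = 38.0000
segment 4 (223.7° to 283.5°, uniform, h = -18) is passed completely: s = 38.0000 + (-18) = 20.0000
θ = 317.1° falls in segment 5 (283.5° to 329.6°, cycloidal, h = 7): β = 317.1 − 283.5 = 33.6°, B = 46.1°; Δs = 7·(0.7289 − sin(2π·0.7289)/(2π)) = 6.2062; s = 20.0000 + 6.2062 = 26.2062
velocity in seg [283.5°–329.6°] (cycloidal), θ in radians: β = 33.6° = 0.5864 rad, B = 46.1° = 0.8046 rad; ds/dθ = (h/B)(1 − cos(2πβ/B)) = (7/0.8046)(1 − cos(2π·0.7289)) = 9.852731 mm/rad

s = 26.2062, ds/dθ = 9.8527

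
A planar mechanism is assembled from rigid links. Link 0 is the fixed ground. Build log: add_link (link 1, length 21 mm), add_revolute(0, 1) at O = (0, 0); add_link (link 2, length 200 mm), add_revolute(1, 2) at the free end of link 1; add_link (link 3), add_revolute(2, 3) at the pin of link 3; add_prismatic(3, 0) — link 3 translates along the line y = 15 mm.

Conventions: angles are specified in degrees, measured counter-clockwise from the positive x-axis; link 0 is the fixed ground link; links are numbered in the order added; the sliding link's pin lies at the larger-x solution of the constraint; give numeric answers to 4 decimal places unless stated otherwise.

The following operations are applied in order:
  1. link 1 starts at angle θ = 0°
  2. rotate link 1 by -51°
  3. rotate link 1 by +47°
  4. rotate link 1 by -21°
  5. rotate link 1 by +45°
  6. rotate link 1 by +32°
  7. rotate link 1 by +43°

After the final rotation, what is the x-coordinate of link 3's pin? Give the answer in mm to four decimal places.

geometry: r = 21 mm, L = 200 mm, e = 15 mm; θ starts at 0°
rotate link 1 by -51°: θ ← 0° -51° = -51°
rotate link 1 by +47°: θ ← -51° +47° = -4°
rotate link 1 by -21°: θ ← -4° -21° = -25°
rotate link 1 by +45°: θ ← -25° +45° = 20°
rotate link 1 by +32°: θ ← 20° +32° = 52°
rotate link 1 by +43°: θ ← 52° +43° = 95°
crank pin P = (r cos θ, r sin θ) = (-1.830271, 20.920089)
h = r sin θ − e = 20.920089 − 15 = 5.920089
x = r cos θ + √(L² − h²) = -1.830271 + 199.912362 = 198.082092

198.0821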